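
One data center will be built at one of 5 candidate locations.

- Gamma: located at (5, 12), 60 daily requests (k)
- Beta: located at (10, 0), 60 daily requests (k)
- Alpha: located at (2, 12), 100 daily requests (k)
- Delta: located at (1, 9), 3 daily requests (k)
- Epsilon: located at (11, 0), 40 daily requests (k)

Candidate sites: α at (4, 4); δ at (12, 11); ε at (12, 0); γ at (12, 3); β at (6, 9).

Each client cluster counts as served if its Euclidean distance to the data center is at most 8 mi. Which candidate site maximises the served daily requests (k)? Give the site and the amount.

Coverage radius r = 8 mi; a point is covered iff (Δx)²+(Δy)² ≤ 8² = 64.
  α (4, 4): covers {Beta, Delta} → 63
  δ (12, 11): covers {Gamma} → 60
  ε (12, 0): covers {Beta, Epsilon} → 100
  γ (12, 3): covers {Beta, Epsilon} → 100
  β (6, 9): covers {Gamma, Alpha, Delta} → 163
Maximum coverage at β: 163 daily requests (k).

β, covering 163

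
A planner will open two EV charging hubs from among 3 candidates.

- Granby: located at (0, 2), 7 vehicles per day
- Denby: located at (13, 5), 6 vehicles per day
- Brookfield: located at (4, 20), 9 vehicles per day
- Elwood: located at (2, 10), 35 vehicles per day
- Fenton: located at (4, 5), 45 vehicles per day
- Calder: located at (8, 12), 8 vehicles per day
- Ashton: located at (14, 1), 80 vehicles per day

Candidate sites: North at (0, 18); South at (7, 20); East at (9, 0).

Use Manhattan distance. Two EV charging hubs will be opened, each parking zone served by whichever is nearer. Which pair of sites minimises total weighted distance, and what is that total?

Evaluate every pair (each demand assigned to the nearer of the two):
  {North, East}: total = 1569
  {South, East}: total = 1685
  {North, South}: total = 3532
Best pair: {North, East} with total 1569.

{North, East}, total 1569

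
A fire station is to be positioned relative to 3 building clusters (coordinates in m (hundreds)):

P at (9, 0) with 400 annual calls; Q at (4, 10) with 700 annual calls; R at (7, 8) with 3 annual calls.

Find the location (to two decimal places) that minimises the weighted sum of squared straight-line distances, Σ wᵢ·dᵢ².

The minimiser of Σwᵢ‖p−pᵢ‖² is the weighted centroid p* = (Σwᵢpᵢ)/(Σwᵢ).
Σwᵢ = 1103.
Σwᵢxᵢ = 400·9 + 700·4 + 3·7 = 6421.
Σwᵢyᵢ = 400·0 + 700·10 + 3·8 = 7024.
x* = 6421/1103 = 5.82, y* = 7024/1103 = 6.37.

(5.82, 6.37)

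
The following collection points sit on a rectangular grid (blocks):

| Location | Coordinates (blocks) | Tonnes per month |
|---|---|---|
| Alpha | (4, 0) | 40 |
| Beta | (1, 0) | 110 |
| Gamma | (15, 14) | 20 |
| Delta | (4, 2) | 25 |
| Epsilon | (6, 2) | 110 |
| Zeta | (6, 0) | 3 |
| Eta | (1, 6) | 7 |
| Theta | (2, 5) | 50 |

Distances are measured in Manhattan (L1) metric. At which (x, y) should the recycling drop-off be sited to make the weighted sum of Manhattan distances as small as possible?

(4, 2)

Manhattan distance separates: Σwᵢ(|x−xᵢ|+|y−yᵢ|) = Σwᵢ|x−xᵢ| + Σwᵢ|y−yᵢ|, so x and y are optimised independently as 1-D weighted medians.
Total weight W = 365; half = 182.5.
x-coordinate, sorted with cumulative weight:
  x=1 (Beta, w=110) cum 110
  x=1 (Eta, w=7) cum 117
  x=2 (Theta, w=50) cum 167
  x=4 (Alpha, w=40) cum 207  ← median
  x=4 (Delta, w=25) cum 232
  x=6 (Epsilon, w=110) cum 342
  x=6 (Zeta, w=3) cum 345
  x=15 (Gamma, w=20) cum 365
⇒ x* = 4
y-coordinate, sorted with cumulative weight:
  y=0 (Alpha, w=40) cum 40
  y=0 (Beta, w=110) cum 150
  y=0 (Zeta, w=3) cum 153
  y=2 (Delta, w=25) cum 178
  y=2 (Epsilon, w=110) cum 288  ← median
  y=5 (Theta, w=50) cum 338
  y=6 (Eta, w=7) cum 345
  y=14 (Gamma, w=20) cum 365
⇒ y* = 2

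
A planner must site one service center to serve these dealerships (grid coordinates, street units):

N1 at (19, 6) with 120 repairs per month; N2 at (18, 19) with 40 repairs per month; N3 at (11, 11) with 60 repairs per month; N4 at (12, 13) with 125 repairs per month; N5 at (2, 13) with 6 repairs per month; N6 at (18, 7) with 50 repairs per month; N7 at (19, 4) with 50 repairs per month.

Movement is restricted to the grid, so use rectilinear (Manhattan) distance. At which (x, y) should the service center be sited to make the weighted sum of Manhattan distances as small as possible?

Manhattan distance separates: Σwᵢ(|x−xᵢ|+|y−yᵢ|) = Σwᵢ|x−xᵢ| + Σwᵢ|y−yᵢ|, so x and y are optimised independently as 1-D weighted medians.
Total weight W = 451; half = 225.5.
x-coordinate, sorted with cumulative weight:
  x=2 (N5, w=6) cum 6
  x=11 (N3, w=60) cum 66
  x=12 (N4, w=125) cum 191
  x=18 (N2, w=40) cum 231  ← median
  x=18 (N6, w=50) cum 281
  x=19 (N1, w=120) cum 401
  x=19 (N7, w=50) cum 451
⇒ x* = 18
y-coordinate, sorted with cumulative weight:
  y=4 (N7, w=50) cum 50
  y=6 (N1, w=120) cum 170
  y=7 (N6, w=50) cum 220
  y=11 (N3, w=60) cum 280  ← median
  y=13 (N4, w=125) cum 405
  y=13 (N5, w=6) cum 411
  y=19 (N2, w=40) cum 451
⇒ y* = 11

(18, 11)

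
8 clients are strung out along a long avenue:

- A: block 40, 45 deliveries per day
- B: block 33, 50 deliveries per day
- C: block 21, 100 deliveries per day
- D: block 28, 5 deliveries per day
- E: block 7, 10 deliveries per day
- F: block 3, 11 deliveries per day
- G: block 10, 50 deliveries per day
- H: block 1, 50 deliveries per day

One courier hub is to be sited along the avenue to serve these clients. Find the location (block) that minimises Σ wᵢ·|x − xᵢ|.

For a sum of weighted absolute distances on a line, the optimum is the weighted median (not the mean). Total weight W = 321; half-weight = 160.5.
Sort by position and accumulate weight:
  block 1 (H, w=50) → cum 50
  block 3 (F, w=11) → cum 61
  block 7 (E, w=10) → cum 71
  block 10 (G, w=50) → cum 121
  block 21 (C, w=100) → cum 221  ≥ 160.5 → median here
  block 28 (D, w=5) → cum 226
  block 33 (B, w=50) → cum 276
  block 40 (A, w=45) → cum 321
Optimal location: block 21.

x = 21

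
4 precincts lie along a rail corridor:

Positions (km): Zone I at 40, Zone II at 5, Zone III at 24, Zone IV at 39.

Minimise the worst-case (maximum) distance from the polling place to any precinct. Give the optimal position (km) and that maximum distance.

The 1-center on a line is the midpoint of the two extreme points: leftmost at 5, rightmost at 40.
Optimal location = (5 + 40)/2 = 22.5; maximum distance = (40 − 5)/2 = 17.5.

location 22.5, max distance 17.5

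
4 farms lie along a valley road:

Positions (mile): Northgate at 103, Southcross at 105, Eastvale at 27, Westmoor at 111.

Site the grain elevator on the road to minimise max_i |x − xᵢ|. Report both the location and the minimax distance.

The 1-center on a line is the midpoint of the two extreme points: leftmost at 27, rightmost at 111.
Optimal location = (27 + 111)/2 = 69; maximum distance = (111 − 27)/2 = 42.

location 69, max distance 42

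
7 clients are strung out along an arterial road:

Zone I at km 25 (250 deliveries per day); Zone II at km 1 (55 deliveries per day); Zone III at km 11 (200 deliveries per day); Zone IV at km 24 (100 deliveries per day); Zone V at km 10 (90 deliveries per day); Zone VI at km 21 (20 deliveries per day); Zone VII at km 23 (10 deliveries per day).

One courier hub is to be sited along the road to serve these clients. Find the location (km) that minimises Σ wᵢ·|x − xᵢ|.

x = 21

For a sum of weighted absolute distances on a line, the optimum is the weighted median (not the mean). Total weight W = 725; half-weight = 362.5.
Sort by position and accumulate weight:
  km 1 (Zone II, w=55) → cum 55
  km 10 (Zone V, w=90) → cum 145
  km 11 (Zone III, w=200) → cum 345
  km 21 (Zone VI, w=20) → cum 365  ≥ 362.5 → median here
  km 23 (Zone VII, w=10) → cum 375
  km 24 (Zone IV, w=100) → cum 475
  km 25 (Zone I, w=250) → cum 725
Optimal location: km 21.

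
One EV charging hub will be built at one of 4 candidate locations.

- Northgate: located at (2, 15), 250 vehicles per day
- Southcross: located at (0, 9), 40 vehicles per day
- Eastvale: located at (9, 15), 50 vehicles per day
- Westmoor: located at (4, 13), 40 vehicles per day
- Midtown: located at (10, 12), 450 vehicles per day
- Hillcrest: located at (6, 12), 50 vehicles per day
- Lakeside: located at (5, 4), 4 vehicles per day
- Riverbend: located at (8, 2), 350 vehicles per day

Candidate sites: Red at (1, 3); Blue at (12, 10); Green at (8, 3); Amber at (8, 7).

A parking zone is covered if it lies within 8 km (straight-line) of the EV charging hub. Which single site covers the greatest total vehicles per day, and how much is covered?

Coverage radius r = 8 km; a point is covered iff (Δx)²+(Δy)² ≤ 8² = 64.
  Red (1, 3): covers {Southcross, Lakeside, Riverbend} → 394
  Blue (12, 10): covers {Eastvale, Midtown, Hillcrest} → 550
  Green (8, 3): covers {Lakeside, Riverbend} → 354
  Amber (8, 7): covers {Westmoor, Midtown, Hillcrest, Lakeside, Riverbend} → 894
Maximum coverage at Amber: 894 vehicles per day.

Amber, covering 894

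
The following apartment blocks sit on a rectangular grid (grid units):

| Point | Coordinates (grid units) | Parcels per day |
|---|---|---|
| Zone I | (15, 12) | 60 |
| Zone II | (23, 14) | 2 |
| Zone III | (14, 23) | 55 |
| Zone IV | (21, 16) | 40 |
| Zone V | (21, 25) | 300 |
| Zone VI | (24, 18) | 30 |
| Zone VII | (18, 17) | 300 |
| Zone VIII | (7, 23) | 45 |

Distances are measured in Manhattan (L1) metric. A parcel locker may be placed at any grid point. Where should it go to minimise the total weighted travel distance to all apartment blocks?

Manhattan distance separates: Σwᵢ(|x−xᵢ|+|y−yᵢ|) = Σwᵢ|x−xᵢ| + Σwᵢ|y−yᵢ|, so x and y are optimised independently as 1-D weighted medians.
Total weight W = 832; half = 416.
x-coordinate, sorted with cumulative weight:
  x=7 (Zone VIII, w=45) cum 45
  x=14 (Zone III, w=55) cum 100
  x=15 (Zone I, w=60) cum 160
  x=18 (Zone VII, w=300) cum 460  ← median
  x=21 (Zone IV, w=40) cum 500
  x=21 (Zone V, w=300) cum 800
  x=23 (Zone II, w=2) cum 802
  x=24 (Zone VI, w=30) cum 832
⇒ x* = 18
y-coordinate, sorted with cumulative weight:
  y=12 (Zone I, w=60) cum 60
  y=14 (Zone II, w=2) cum 62
  y=16 (Zone IV, w=40) cum 102
  y=17 (Zone VII, w=300) cum 402
  y=18 (Zone VI, w=30) cum 432  ← median
  y=23 (Zone III, w=55) cum 487
  y=23 (Zone VIII, w=45) cum 532
  y=25 (Zone V, w=300) cum 832
⇒ y* = 18

(18, 18)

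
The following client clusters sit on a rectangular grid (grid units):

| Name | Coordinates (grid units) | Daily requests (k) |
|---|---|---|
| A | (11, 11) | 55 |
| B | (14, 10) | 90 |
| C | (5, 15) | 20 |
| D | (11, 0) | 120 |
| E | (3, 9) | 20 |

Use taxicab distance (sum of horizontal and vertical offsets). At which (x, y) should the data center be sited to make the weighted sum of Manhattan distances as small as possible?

Manhattan distance separates: Σwᵢ(|x−xᵢ|+|y−yᵢ|) = Σwᵢ|x−xᵢ| + Σwᵢ|y−yᵢ|, so x and y are optimised independently as 1-D weighted medians.
Total weight W = 305; half = 152.5.
x-coordinate, sorted with cumulative weight:
  x=3 (E, w=20) cum 20
  x=5 (C, w=20) cum 40
  x=11 (A, w=55) cum 95
  x=11 (D, w=120) cum 215  ← median
  x=14 (B, w=90) cum 305
⇒ x* = 11
y-coordinate, sorted with cumulative weight:
  y=0 (D, w=120) cum 120
  y=9 (E, w=20) cum 140
  y=10 (B, w=90) cum 230  ← median
  y=11 (A, w=55) cum 285
  y=15 (C, w=20) cum 305
⇒ y* = 10

(11, 10)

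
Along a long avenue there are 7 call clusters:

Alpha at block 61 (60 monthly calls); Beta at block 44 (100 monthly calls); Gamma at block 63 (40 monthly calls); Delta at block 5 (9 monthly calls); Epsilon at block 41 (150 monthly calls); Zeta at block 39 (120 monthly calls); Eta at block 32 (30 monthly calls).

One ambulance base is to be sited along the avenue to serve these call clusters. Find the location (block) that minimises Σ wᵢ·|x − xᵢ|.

For a sum of weighted absolute distances on a line, the optimum is the weighted median (not the mean). Total weight W = 509; half-weight = 254.5.
Sort by position and accumulate weight:
  block 5 (Delta, w=9) → cum 9
  block 32 (Eta, w=30) → cum 39
  block 39 (Zeta, w=120) → cum 159
  block 41 (Epsilon, w=150) → cum 309  ≥ 254.5 → median here
  block 44 (Beta, w=100) → cum 409
  block 61 (Alpha, w=60) → cum 469
  block 63 (Gamma, w=40) → cum 509
Optimal location: block 41.

x = 41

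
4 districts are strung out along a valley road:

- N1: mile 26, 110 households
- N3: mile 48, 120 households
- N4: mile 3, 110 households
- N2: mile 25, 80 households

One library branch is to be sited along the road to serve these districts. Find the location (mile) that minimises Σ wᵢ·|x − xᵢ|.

x = 26

For a sum of weighted absolute distances on a line, the optimum is the weighted median (not the mean). Total weight W = 420; half-weight = 210.
Sort by position and accumulate weight:
  mile 3 (N4, w=110) → cum 110
  mile 25 (N2, w=80) → cum 190
  mile 26 (N1, w=110) → cum 300  ≥ 210 → median here
  mile 48 (N3, w=120) → cum 420
Optimal location: mile 26.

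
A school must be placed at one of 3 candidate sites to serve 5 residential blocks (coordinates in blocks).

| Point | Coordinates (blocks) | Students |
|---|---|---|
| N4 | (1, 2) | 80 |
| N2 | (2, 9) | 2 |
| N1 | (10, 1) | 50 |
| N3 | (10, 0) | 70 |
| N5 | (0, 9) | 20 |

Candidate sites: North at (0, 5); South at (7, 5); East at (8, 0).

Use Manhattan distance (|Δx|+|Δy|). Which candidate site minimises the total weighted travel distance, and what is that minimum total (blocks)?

Total weighted distance at each candidate:
  North (0, 5): total = 2162
  South (7, 5): total = 1868
  East (8, 0): total = 1380
Minimum is at East with total 1380 blocks.

East, total 1380 blocks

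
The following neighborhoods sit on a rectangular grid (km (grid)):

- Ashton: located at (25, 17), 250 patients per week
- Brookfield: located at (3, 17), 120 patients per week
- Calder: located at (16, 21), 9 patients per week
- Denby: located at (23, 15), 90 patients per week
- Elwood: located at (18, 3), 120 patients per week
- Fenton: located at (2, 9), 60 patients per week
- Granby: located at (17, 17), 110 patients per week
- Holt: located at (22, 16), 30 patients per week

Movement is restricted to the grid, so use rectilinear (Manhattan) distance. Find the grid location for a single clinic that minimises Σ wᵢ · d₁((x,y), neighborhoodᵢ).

Manhattan distance separates: Σwᵢ(|x−xᵢ|+|y−yᵢ|) = Σwᵢ|x−xᵢ| + Σwᵢ|y−yᵢ|, so x and y are optimised independently as 1-D weighted medians.
Total weight W = 789; half = 394.5.
x-coordinate, sorted with cumulative weight:
  x=2 (Fenton, w=60) cum 60
  x=3 (Brookfield, w=120) cum 180
  x=16 (Calder, w=9) cum 189
  x=17 (Granby, w=110) cum 299
  x=18 (Elwood, w=120) cum 419  ← median
  x=22 (Holt, w=30) cum 449
  x=23 (Denby, w=90) cum 539
  x=25 (Ashton, w=250) cum 789
⇒ x* = 18
y-coordinate, sorted with cumulative weight:
  y=3 (Elwood, w=120) cum 120
  y=9 (Fenton, w=60) cum 180
  y=15 (Denby, w=90) cum 270
  y=16 (Holt, w=30) cum 300
  y=17 (Ashton, w=250) cum 550  ← median
  y=17 (Brookfield, w=120) cum 670
  y=17 (Granby, w=110) cum 780
  y=21 (Calder, w=9) cum 789
⇒ y* = 17

(18, 17)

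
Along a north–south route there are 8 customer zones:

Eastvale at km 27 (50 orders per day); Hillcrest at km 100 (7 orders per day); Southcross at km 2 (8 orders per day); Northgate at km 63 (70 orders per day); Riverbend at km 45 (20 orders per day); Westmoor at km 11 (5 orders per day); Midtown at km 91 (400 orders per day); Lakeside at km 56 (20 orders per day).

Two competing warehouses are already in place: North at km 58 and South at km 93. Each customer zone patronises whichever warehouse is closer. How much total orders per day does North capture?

173

The indifferent point is the midpoint (58+93)/2 = 75.5; customer zones left of it (closer to North at 58) go to North, those right go to South.
  Southcross at 2 (w=8) → North
  Westmoor at 11 (w=5) → North
  Eastvale at 27 (w=50) → North
  Riverbend at 45 (w=20) → North
  Lakeside at 56 (w=20) → North
  Northgate at 63 (w=70) → North
  Midtown at 91 (w=400) → South
  Hillcrest at 100 (w=7) → South
North captures 173; South captures 407.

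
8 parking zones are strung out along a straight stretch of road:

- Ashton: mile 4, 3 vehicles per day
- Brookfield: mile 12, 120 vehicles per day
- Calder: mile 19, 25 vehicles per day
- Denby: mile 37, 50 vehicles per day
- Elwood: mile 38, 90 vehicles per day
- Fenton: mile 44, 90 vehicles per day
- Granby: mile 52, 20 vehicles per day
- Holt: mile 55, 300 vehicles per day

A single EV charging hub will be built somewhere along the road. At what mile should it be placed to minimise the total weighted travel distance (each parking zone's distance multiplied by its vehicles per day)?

x = 44

For a sum of weighted absolute distances on a line, the optimum is the weighted median (not the mean). Total weight W = 698; half-weight = 349.
Sort by position and accumulate weight:
  mile 4 (Ashton, w=3) → cum 3
  mile 12 (Brookfield, w=120) → cum 123
  mile 19 (Calder, w=25) → cum 148
  mile 37 (Denby, w=50) → cum 198
  mile 38 (Elwood, w=90) → cum 288
  mile 44 (Fenton, w=90) → cum 378  ≥ 349 → median here
  mile 52 (Granby, w=20) → cum 398
  mile 55 (Holt, w=300) → cum 698
Optimal location: mile 44.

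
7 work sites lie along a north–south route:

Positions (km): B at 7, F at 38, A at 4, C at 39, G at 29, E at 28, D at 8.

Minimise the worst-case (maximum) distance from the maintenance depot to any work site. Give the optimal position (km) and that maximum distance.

location 21.5, max distance 17.5

The 1-center on a line is the midpoint of the two extreme points: leftmost at 4, rightmost at 39.
Optimal location = (4 + 39)/2 = 21.5; maximum distance = (39 − 4)/2 = 17.5.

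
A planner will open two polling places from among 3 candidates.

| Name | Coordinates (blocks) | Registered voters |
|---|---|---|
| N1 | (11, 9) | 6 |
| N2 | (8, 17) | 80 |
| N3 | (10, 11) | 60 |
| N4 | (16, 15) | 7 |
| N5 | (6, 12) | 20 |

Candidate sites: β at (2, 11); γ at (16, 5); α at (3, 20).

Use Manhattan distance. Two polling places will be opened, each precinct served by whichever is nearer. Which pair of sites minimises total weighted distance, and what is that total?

{β, α}, total 1412

Evaluate every pair (each demand assigned to the nearer of the two):
  {β, α}: total = 1412
  {β, γ}: total = 1664
  {γ, α}: total = 1704
Best pair: {β, α} with total 1412.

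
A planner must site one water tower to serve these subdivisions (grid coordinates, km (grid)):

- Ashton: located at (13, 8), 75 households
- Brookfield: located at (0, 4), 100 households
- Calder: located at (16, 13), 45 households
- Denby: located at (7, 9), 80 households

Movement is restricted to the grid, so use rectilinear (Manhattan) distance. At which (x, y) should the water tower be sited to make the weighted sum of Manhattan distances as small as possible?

(7, 8)

Manhattan distance separates: Σwᵢ(|x−xᵢ|+|y−yᵢ|) = Σwᵢ|x−xᵢ| + Σwᵢ|y−yᵢ|, so x and y are optimised independently as 1-D weighted medians.
Total weight W = 300; half = 150.
x-coordinate, sorted with cumulative weight:
  x=0 (Brookfield, w=100) cum 100
  x=7 (Denby, w=80) cum 180  ← median
  x=13 (Ashton, w=75) cum 255
  x=16 (Calder, w=45) cum 300
⇒ x* = 7
y-coordinate, sorted with cumulative weight:
  y=4 (Brookfield, w=100) cum 100
  y=8 (Ashton, w=75) cum 175  ← median
  y=9 (Denby, w=80) cum 255
  y=13 (Calder, w=45) cum 300
⇒ y* = 8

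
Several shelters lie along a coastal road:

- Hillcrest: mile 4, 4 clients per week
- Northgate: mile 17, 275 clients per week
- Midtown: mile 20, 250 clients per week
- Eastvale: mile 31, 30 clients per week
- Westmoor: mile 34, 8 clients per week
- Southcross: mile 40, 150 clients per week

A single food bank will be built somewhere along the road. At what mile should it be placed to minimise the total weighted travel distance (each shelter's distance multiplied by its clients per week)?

For a sum of weighted absolute distances on a line, the optimum is the weighted median (not the mean). Total weight W = 717; half-weight = 358.5.
Sort by position and accumulate weight:
  mile 4 (Hillcrest, w=4) → cum 4
  mile 17 (Northgate, w=275) → cum 279
  mile 20 (Midtown, w=250) → cum 529  ≥ 358.5 → median here
  mile 31 (Eastvale, w=30) → cum 559
  mile 34 (Westmoor, w=8) → cum 567
  mile 40 (Southcross, w=150) → cum 717
Optimal location: mile 20.

x = 20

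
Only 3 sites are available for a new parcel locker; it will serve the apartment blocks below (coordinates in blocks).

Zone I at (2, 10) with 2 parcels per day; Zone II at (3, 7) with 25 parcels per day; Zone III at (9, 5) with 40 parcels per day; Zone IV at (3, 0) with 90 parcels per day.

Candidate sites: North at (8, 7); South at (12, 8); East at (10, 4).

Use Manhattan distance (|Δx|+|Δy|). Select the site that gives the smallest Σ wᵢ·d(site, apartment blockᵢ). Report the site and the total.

North, total 1343 blocks

Total weighted distance at each candidate:
  North (8, 7): total = 1343
  South (12, 8): total = 2044
  East (10, 4): total = 1348
Minimum is at North with total 1343 blocks.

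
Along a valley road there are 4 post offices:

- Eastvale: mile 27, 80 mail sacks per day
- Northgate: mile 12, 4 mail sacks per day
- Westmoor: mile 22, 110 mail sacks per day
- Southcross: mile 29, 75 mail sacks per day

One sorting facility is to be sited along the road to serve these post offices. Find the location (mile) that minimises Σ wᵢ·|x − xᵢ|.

x = 27

For a sum of weighted absolute distances on a line, the optimum is the weighted median (not the mean). Total weight W = 269; half-weight = 134.5.
Sort by position and accumulate weight:
  mile 12 (Northgate, w=4) → cum 4
  mile 22 (Westmoor, w=110) → cum 114
  mile 27 (Eastvale, w=80) → cum 194  ≥ 134.5 → median here
  mile 29 (Southcross, w=75) → cum 269
Optimal location: mile 27.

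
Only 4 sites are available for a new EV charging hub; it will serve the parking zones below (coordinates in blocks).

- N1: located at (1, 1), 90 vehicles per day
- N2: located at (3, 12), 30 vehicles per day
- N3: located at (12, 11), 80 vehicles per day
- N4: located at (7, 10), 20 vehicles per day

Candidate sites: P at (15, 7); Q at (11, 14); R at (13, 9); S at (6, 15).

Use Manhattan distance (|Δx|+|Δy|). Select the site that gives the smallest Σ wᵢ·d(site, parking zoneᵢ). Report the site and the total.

Total weighted distance at each candidate:
  P (15, 7): total = 3090
  Q (11, 14): total = 2850
  R (13, 9): total = 2570
  S (6, 15): total = 2810
Minimum is at R with total 2570 blocks.

R, total 2570 blocks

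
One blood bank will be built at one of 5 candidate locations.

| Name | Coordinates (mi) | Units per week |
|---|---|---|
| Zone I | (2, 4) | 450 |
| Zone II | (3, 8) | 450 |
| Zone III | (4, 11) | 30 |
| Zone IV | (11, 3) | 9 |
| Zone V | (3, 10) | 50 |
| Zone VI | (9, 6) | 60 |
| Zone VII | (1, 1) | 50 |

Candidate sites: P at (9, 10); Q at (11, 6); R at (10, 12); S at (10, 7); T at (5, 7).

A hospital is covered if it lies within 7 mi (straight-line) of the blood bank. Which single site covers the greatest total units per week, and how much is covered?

T, covering 1040

Coverage radius r = 7 mi; a point is covered iff (Δx)²+(Δy)² ≤ 7² = 49.
  P (9, 10): covers {Zone II, Zone III, Zone V, Zone VI} → 590
  Q (11, 6): covers {Zone IV, Zone VI} → 69
  R (10, 12): covers {Zone III, Zone VI} → 90
  S (10, 7): covers {Zone IV, Zone VI} → 69
  T (5, 7): covers {Zone I, Zone II, Zone III, Zone V, Zone VI} → 1040
Maximum coverage at T: 1040 units per week.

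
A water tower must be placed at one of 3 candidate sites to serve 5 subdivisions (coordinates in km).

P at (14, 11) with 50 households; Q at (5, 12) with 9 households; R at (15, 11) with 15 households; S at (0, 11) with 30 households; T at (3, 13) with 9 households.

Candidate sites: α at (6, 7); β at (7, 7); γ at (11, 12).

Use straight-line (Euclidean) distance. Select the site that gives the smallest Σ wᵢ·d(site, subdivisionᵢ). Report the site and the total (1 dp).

Total weighted distance at each candidate:
  α (6, 7): total = 917.5
  β (7, 7): total = 892.5
  γ (11, 12): total = 677.9
Minimum is at γ with total 677.9 km.

γ, total 677.9 km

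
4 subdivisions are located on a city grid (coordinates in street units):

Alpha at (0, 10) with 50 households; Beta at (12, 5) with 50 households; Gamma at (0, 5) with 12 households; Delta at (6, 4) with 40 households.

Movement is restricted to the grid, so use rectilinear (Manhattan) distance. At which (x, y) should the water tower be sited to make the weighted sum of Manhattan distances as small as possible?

(6, 5)

Manhattan distance separates: Σwᵢ(|x−xᵢ|+|y−yᵢ|) = Σwᵢ|x−xᵢ| + Σwᵢ|y−yᵢ|, so x and y are optimised independently as 1-D weighted medians.
Total weight W = 152; half = 76.
x-coordinate, sorted with cumulative weight:
  x=0 (Alpha, w=50) cum 50
  x=0 (Gamma, w=12) cum 62
  x=6 (Delta, w=40) cum 102  ← median
  x=12 (Beta, w=50) cum 152
⇒ x* = 6
y-coordinate, sorted with cumulative weight:
  y=4 (Delta, w=40) cum 40
  y=5 (Beta, w=50) cum 90  ← median
  y=5 (Gamma, w=12) cum 102
  y=10 (Alpha, w=50) cum 152
⇒ y* = 5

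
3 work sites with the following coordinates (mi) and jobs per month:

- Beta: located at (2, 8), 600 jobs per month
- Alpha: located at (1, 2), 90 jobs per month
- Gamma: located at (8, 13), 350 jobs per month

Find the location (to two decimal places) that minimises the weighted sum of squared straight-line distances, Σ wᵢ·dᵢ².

(3.93, 9.16)

The minimiser of Σwᵢ‖p−pᵢ‖² is the weighted centroid p* = (Σwᵢpᵢ)/(Σwᵢ).
Σwᵢ = 1040.
Σwᵢxᵢ = 600·2 + 90·1 + 350·8 = 4090.
Σwᵢyᵢ = 600·8 + 90·2 + 350·13 = 9530.
x* = 4090/1040 = 3.93, y* = 9530/1040 = 9.16.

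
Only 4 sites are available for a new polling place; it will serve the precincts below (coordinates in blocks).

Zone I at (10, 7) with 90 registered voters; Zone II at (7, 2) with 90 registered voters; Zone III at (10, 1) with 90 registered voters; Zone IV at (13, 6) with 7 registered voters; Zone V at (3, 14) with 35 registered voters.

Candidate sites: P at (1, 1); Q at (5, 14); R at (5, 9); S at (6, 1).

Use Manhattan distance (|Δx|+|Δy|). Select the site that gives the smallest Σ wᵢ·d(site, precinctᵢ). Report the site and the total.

S, total 2084 blocks

Total weighted distance at each candidate:
  P (1, 1): total = 3434
  Q (5, 14): total = 4142
  R (5, 9): total = 2932
  S (6, 1): total = 2084
Minimum is at S with total 2084 blocks.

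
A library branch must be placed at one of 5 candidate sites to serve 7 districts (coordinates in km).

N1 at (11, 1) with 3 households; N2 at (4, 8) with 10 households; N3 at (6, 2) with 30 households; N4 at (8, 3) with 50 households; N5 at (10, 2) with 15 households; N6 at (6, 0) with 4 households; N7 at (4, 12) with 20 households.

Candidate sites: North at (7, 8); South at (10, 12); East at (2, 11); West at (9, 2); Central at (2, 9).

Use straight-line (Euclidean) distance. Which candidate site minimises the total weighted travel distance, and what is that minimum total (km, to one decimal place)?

Total weighted distance at each candidate:
  North (7, 8): total = 724.5
  South (10, 12): total = 1209.9
  East (2, 11): total = 1144.0
  West (9, 2): total = 498.6
  Central (2, 9): total = 995.6
Minimum is at West with total 498.6 km.

West, total 498.6 km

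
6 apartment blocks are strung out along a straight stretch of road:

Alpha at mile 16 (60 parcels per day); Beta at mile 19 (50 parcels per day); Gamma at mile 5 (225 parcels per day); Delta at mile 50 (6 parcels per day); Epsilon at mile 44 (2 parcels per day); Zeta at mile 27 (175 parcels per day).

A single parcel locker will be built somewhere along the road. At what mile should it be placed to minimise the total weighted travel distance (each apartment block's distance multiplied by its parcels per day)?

For a sum of weighted absolute distances on a line, the optimum is the weighted median (not the mean). Total weight W = 518; half-weight = 259.
Sort by position and accumulate weight:
  mile 5 (Gamma, w=225) → cum 225
  mile 16 (Alpha, w=60) → cum 285  ≥ 259 → median here
  mile 19 (Beta, w=50) → cum 335
  mile 27 (Zeta, w=175) → cum 510
  mile 44 (Epsilon, w=2) → cum 512
  mile 50 (Delta, w=6) → cum 518
Optimal location: mile 16.

x = 16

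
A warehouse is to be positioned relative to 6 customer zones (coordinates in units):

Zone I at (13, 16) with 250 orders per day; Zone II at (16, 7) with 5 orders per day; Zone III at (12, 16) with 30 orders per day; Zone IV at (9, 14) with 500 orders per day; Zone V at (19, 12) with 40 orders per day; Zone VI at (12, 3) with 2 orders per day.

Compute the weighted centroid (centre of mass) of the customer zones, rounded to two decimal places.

(10.85, 14.51)

The minimiser of Σwᵢ‖p−pᵢ‖² is the weighted centroid p* = (Σwᵢpᵢ)/(Σwᵢ).
Σwᵢ = 827.
Σwᵢxᵢ = 250·13 + 5·16 + 30·12 + 500·9 + 40·19 + 2·12 = 8974.
Σwᵢyᵢ = 250·16 + 5·7 + 30·16 + 500·14 + 40·12 + 2·3 = 12001.
x* = 8974/827 = 10.85, y* = 12001/827 = 14.51.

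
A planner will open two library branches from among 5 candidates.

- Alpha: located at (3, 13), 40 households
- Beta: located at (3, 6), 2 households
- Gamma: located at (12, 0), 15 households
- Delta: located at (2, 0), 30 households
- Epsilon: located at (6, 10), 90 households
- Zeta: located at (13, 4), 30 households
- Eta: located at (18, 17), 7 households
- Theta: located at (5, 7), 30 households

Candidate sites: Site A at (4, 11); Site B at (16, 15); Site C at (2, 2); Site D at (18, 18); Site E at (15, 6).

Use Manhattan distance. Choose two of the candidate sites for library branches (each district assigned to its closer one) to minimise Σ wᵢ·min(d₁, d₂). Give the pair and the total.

{Site A, Site E}, total 1295

Evaluate every pair (each demand assigned to the nearer of the two):
  {Site A, Site E}: total = 1295
  {Site A, Site C}: total = 1320
  {Site A, Site B}: total = 1675
  {Site A, Site D}: total = 1714
  {Site C, Site E}: total = 2223
  {Site C, Site D}: total = 2447
  {Site B, Site C}: total = 2468
  {Site B, Site E}: total = 2977
  {Site D, Site E}: total = 3116
  {Site B, Site D}: total = 4146
Best pair: {Site A, Site E} with total 1295.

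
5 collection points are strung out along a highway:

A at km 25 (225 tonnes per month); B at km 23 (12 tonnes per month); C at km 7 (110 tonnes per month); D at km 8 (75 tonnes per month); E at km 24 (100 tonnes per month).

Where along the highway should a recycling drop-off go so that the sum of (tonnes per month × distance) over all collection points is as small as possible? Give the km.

x = 24

For a sum of weighted absolute distances on a line, the optimum is the weighted median (not the mean). Total weight W = 522; half-weight = 261.
Sort by position and accumulate weight:
  km 7 (C, w=110) → cum 110
  km 8 (D, w=75) → cum 185
  km 23 (B, w=12) → cum 197
  km 24 (E, w=100) → cum 297  ≥ 261 → median here
  km 25 (A, w=225) → cum 522
Optimal location: km 24.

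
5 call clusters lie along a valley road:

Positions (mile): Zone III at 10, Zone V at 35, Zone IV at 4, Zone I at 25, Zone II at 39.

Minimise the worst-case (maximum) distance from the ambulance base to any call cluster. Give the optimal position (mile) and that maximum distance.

The 1-center on a line is the midpoint of the two extreme points: leftmost at 4, rightmost at 39.
Optimal location = (4 + 39)/2 = 21.5; maximum distance = (39 − 4)/2 = 17.5.

location 21.5, max distance 17.5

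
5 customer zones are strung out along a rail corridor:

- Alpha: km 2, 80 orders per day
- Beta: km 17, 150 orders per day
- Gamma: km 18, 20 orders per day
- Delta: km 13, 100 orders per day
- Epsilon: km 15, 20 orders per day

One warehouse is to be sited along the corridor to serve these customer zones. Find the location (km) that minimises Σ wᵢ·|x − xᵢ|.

For a sum of weighted absolute distances on a line, the optimum is the weighted median (not the mean). Total weight W = 370; half-weight = 185.
Sort by position and accumulate weight:
  km 2 (Alpha, w=80) → cum 80
  km 13 (Delta, w=100) → cum 180
  km 15 (Epsilon, w=20) → cum 200  ≥ 185 → median here
  km 17 (Beta, w=150) → cum 350
  km 18 (Gamma, w=20) → cum 370
Optimal location: km 15.

x = 15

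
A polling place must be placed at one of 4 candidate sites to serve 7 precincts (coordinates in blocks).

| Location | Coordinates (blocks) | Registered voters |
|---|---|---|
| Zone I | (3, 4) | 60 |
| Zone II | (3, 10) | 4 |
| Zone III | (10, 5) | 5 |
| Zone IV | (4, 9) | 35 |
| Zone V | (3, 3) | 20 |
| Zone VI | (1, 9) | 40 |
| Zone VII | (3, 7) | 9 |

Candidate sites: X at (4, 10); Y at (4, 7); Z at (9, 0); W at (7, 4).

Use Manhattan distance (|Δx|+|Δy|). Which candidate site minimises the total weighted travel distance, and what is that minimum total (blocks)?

Y, total 675 blocks

Total weighted distance at each candidate:
  X (4, 10): total = 870
  Y (4, 7): total = 675
  Z (9, 0): total = 2161
  W (7, 4): total = 1183
Minimum is at Y with total 675 blocks.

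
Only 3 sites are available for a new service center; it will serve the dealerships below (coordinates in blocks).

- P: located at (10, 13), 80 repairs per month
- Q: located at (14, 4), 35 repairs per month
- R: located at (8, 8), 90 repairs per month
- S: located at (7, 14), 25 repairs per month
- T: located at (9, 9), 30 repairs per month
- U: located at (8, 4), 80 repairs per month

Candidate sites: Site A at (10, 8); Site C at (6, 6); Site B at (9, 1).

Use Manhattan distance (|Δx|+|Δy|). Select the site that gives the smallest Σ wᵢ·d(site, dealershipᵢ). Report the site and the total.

Site A, total 1625 blocks

Total weighted distance at each candidate:
  Site A (10, 8): total = 1625
  Site C (6, 6): total = 2315
  Site B (9, 1): total = 2975
Minimum is at Site A with total 1625 blocks.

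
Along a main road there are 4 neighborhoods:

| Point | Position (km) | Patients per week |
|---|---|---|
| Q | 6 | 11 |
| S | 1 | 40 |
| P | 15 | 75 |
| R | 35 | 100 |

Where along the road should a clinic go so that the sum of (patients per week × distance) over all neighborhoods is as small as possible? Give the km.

x = 15

For a sum of weighted absolute distances on a line, the optimum is the weighted median (not the mean). Total weight W = 226; half-weight = 113.
Sort by position and accumulate weight:
  km 1 (S, w=40) → cum 40
  km 6 (Q, w=11) → cum 51
  km 15 (P, w=75) → cum 126  ≥ 113 → median here
  km 35 (R, w=100) → cum 226
Optimal location: km 15.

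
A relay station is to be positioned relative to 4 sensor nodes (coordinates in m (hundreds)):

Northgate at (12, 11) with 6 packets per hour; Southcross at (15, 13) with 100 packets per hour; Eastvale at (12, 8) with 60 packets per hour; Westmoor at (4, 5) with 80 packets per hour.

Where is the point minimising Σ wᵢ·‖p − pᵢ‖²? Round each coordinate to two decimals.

The minimiser of Σwᵢ‖p−pᵢ‖² is the weighted centroid p* = (Σwᵢpᵢ)/(Σwᵢ).
Σwᵢ = 246.
Σwᵢxᵢ = 6·12 + 100·15 + 60·12 + 80·4 = 2612.
Σwᵢyᵢ = 6·11 + 100·13 + 60·8 + 80·5 = 2246.
x* = 2612/246 = 10.62, y* = 2246/246 = 9.13.

(10.62, 9.13)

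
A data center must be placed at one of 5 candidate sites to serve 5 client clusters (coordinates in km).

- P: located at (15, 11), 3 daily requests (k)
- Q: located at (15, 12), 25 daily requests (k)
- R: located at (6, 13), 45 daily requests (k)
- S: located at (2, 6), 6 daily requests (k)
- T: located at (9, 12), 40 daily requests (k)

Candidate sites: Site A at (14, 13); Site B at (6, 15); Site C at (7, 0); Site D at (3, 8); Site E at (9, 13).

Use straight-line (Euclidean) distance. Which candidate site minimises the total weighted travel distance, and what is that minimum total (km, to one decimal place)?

Total weighted distance at each candidate:
  Site A (14, 13): total = 689.4
  Site B (6, 15): total = 585.5
  Site C (7, 0): total = 1521.6
  Site D (3, 8): total = 917.6
  Site E (9, 13): total = 405.4
Minimum is at Site E with total 405.4 km.

Site E, total 405.4 km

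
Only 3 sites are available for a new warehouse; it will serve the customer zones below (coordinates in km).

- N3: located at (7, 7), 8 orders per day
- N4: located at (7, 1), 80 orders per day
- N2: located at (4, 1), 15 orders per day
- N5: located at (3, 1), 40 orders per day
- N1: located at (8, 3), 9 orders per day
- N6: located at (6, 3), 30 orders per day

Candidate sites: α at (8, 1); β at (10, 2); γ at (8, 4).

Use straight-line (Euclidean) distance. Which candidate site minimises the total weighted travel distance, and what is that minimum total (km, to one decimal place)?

Total weighted distance at each candidate:
  α (8, 1): total = 491.5
  β (10, 2): total = 817.5
  γ (8, 4): total = 662.6
Minimum is at α with total 491.5 km.

α, total 491.5 km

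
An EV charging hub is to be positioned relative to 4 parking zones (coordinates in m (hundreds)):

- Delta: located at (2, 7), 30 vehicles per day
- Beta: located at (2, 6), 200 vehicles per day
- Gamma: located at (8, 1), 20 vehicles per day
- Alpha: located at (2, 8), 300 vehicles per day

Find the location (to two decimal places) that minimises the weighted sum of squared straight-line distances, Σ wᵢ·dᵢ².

The minimiser of Σwᵢ‖p−pᵢ‖² is the weighted centroid p* = (Σwᵢpᵢ)/(Σwᵢ).
Σwᵢ = 550.
Σwᵢxᵢ = 30·2 + 200·2 + 20·8 + 300·2 = 1220.
Σwᵢyᵢ = 30·7 + 200·6 + 20·1 + 300·8 = 3830.
x* = 1220/550 = 2.22, y* = 3830/550 = 6.96.

(2.22, 6.96)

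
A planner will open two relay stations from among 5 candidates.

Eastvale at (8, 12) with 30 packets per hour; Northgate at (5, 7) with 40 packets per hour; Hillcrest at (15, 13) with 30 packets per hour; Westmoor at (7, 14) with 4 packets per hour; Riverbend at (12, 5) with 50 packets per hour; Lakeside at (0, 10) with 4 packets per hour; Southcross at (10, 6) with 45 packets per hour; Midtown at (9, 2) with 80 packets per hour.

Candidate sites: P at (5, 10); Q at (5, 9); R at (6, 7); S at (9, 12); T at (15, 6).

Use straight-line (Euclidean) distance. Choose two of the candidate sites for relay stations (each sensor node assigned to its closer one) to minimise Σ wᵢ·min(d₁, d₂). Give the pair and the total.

{R, S}, total 1258.9

Evaluate every pair (each demand assigned to the nearer of the two):
  {R, S}: total = 1258.9
  {R, T}: total = 1276.8
  {Q, T}: total = 1419.2
  {P, T}: total = 1436.1
  {P, R}: total = 1467.5
  {S, T}: total = 1476.8
  {Q, R}: total = 1500.6
  {Q, S}: total = 1612.4
  {P, S}: total = 1733.9
  {P, Q}: total = 1849.8
Best pair: {R, S} with total 1258.9.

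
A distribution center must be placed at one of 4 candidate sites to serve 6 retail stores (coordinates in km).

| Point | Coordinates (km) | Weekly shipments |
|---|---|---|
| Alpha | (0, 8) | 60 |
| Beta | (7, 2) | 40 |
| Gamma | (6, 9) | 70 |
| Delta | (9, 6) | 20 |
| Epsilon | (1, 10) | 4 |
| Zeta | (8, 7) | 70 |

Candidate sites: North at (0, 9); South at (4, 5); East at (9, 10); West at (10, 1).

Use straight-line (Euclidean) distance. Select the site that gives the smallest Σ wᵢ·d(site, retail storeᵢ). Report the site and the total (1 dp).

South, total 1221.1 km

Total weighted distance at each candidate:
  North (0, 9): total = 1648.6
  South (4, 5): total = 1221.1
  East (9, 10): total = 1437.7
  West (10, 1): total = 2080.6
Minimum is at South with total 1221.1 km.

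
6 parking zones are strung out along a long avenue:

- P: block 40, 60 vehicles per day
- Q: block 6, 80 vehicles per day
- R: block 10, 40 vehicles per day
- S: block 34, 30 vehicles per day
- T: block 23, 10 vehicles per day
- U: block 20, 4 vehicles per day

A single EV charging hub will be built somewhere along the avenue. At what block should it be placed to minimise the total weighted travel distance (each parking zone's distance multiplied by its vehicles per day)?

x = 10

For a sum of weighted absolute distances on a line, the optimum is the weighted median (not the mean). Total weight W = 224; half-weight = 112.
Sort by position and accumulate weight:
  block 6 (Q, w=80) → cum 80
  block 10 (R, w=40) → cum 120  ≥ 112 → median here
  block 20 (U, w=4) → cum 124
  block 23 (T, w=10) → cum 134
  block 34 (S, w=30) → cum 164
  block 40 (P, w=60) → cum 224
Optimal location: block 10.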